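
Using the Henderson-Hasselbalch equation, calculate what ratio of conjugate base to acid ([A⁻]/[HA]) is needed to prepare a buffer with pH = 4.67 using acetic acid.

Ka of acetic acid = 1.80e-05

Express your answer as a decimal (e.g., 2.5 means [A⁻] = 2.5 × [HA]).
[A⁻]/[HA] = 0.842

pKa = −log(1.80e-05) = 4.7447. pH = pKa + log([A⁻]/[HA]). 4.67 = 4.7447 + log(ratio). log(ratio) = 4.67 − 4.7447 = -0.0747. ratio = 10^(-0.0747) = 0.842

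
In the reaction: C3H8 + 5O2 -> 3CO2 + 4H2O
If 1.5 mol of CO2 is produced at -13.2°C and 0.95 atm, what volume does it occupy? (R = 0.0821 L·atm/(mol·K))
T = -13.2°C + 273.15 = 259.95 K
V = nRT/P = (1.5 × 0.0821 × 259.95) / 0.95
V = 33.70 L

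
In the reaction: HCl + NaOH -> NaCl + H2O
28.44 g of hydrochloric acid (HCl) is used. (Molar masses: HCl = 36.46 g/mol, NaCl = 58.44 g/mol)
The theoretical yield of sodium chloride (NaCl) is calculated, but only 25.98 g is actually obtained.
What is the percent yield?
Moles of HCl = 28.44 g ÷ 36.46 g/mol = 0.780033 mol
Mole ratio: 1 mol NaCl / 1 mol HCl
Moles of NaCl = 0.780033 × (1/1) = 0.780033 mol
Theoretical yield = 0.780033 mol × 58.44 g/mol = 45.585 g
Actual yield = 25.98 g
Percent yield = (25.98 / 45.585) × 100% = 57.0%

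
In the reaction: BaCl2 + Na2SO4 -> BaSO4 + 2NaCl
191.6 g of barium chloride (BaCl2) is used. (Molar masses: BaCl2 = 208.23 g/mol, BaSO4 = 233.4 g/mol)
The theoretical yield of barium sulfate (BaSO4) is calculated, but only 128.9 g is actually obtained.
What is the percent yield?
Moles of BaCl2 = 191.6 g ÷ 208.23 g/mol = 0.920136 mol
Mole ratio: 1 mol BaSO4 / 1 mol BaCl2
Moles of BaSO4 = 0.920136 × (1/1) = 0.920136 mol
Theoretical yield = 0.920136 mol × 233.4 g/mol = 214.76 g
Actual yield = 128.9 g
Percent yield = (128.9 / 214.76) × 100% = 60.0%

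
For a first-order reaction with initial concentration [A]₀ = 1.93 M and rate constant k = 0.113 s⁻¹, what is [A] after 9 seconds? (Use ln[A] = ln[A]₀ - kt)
0.6980 M

ln[A] = ln[A]₀ - k·t = ln(1.93) - (0.113)·(9) = 0.6575 - 1.0170 = -0.3595
[A] = e^(-0.3595) = 0.6980 M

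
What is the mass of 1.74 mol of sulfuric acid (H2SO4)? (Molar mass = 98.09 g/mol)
Mass = 1.74 mol × 98.09 g/mol = 170.7 g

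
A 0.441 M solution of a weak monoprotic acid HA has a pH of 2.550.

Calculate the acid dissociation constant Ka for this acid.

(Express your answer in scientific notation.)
K_a = 1.81e-05

[H⁺] = 10^(−pH) = 10^(−2.550) = 2.818e-03 M. For HA ⇌ H⁺ + A⁻, Ka = x²/(C − x) = (2.818e-03)²/(0.441 − 2.818e-03) = 1.81e-05.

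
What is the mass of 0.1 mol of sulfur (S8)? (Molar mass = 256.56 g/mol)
Mass = 0.1 mol × 256.56 g/mol = 25.66 g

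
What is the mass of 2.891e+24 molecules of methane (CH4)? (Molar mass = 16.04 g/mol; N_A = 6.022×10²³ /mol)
Moles = 2.891e+24 ÷ 6.022×10²³ = 4.80073 mol
Mass = 4.80073 mol × 16.04 g/mol = 77 g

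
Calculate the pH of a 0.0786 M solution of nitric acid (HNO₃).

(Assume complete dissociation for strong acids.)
pH = 1.10

[H⁺] = 0.0786 M for strong acid. pH = -log[H⁺] = -log(0.0786)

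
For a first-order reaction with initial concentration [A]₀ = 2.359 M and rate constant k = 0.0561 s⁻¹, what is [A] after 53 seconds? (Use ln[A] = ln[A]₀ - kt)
0.1206 M

ln[A] = ln[A]₀ - k·t = ln(2.359) - (0.0561)·(53) = 0.8582 - 2.9733 = -2.1151
[A] = e^(-2.1151) = 0.1206 M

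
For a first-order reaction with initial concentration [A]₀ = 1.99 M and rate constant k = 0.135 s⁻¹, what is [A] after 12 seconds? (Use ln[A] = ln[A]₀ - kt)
0.3938 M

ln[A] = ln[A]₀ - k·t = ln(1.99) - (0.135)·(12) = 0.6881 - 1.6200 = -0.9319
[A] = e^(-0.9319) = 0.3938 M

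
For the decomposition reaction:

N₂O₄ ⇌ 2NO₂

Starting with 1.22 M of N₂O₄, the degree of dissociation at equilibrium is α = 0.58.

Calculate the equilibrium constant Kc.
K_c = 3.9086

x = α·[A]₀ = 0.58 × 1.22 = 0.7076 M dissociated.
At eq: [N₂O₄] = 1.22 − 0.7076 = 0.5124 M; [NO₂] = 2x = 1.415 M.
Kc = [NO₂]²/[N₂O₄] = (1.415)²/0.5124 = 3.909.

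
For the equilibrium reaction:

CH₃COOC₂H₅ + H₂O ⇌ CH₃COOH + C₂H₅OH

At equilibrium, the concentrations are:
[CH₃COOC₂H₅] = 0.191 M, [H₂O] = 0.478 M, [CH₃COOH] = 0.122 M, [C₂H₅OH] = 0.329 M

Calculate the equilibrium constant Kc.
K_c = 0.4396

Kc = ([CH₃COOH] × [C₂H₅OH]) / ([CH₃COOC₂H₅] × [H₂O])
   = ((0.122)·(0.329)) / ((0.191)·(0.478))
   = 0.040138 / 0.091298 = 0.4396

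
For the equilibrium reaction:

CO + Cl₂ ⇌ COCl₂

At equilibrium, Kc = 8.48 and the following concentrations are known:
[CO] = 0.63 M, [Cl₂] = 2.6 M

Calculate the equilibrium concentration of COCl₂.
[COCl₂] = 13.8902 M

Kc = ([COCl₂]) / ([CO] × [Cl₂]) = 8.48
[COCl₂]^1 = Kc · (reactant terms)/(other product terms) = 8.48 · 1.638 / 1 = 13.89
[COCl₂] = 13.8902 M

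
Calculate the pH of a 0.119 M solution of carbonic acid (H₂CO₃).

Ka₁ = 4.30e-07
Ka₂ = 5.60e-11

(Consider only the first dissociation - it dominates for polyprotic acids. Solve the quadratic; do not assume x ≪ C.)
pH = 3.65

x² + Ka₁·x − Ka₁·C = 0 with Ka₁ = 4.30e-07, C = 0.119.
x = (−Ka₁ + √(Ka₁² + 4·Ka₁·C))/2 = 2.2599e-04 M, so pH = 3.65.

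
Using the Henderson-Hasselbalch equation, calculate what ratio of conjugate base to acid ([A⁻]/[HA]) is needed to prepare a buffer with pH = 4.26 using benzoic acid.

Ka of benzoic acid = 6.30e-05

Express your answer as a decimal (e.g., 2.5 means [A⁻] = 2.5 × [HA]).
[A⁻]/[HA] = 1.146

pKa = −log(6.30e-05) = 4.2007. pH = pKa + log([A⁻]/[HA]). 4.26 = 4.2007 + log(ratio). log(ratio) = 4.26 − 4.2007 = 0.0593. ratio = 10^(0.0593) = 1.146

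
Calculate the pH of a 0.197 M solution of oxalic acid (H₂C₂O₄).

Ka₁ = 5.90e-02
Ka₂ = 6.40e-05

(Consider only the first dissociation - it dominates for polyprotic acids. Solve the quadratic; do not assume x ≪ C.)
pH = 1.08

x² + Ka₁·x − Ka₁·C = 0 with Ka₁ = 5.90e-02, C = 0.197.
x = (−Ka₁ + √(Ka₁² + 4·Ka₁·C))/2 = 8.2273e-02 M, so pH = 1.08.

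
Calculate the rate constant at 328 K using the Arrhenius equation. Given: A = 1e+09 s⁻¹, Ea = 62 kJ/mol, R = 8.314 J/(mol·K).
1.34e-01 s⁻¹

k = A·exp(-Ea/(R·T)) = 1e+09·exp(-62000/(8.314·328)) = 1e+09·exp(-22.7357) = 1e+09·1.3367e-10 = 1.34e-01 s⁻¹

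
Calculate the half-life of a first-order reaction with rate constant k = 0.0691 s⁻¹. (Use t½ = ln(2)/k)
10.03 s

t½ = ln(2)/k = 0.6931/0.0691 = 10.03 s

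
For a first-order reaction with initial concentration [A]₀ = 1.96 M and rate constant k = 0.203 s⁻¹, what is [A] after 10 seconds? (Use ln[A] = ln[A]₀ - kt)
0.2574 M

ln[A] = ln[A]₀ - k·t = ln(1.96) - (0.203)·(10) = 0.6729 - 2.0300 = -1.3571
[A] = e^(-1.3571) = 0.2574 M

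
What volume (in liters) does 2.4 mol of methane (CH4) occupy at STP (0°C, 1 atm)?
At STP, 1 mol of gas occupies 22.4 L
Volume = 2.4 mol × 22.4 L/mol = 53.76 L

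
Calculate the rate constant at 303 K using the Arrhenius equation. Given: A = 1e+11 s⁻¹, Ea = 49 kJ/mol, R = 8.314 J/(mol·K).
3.57e+02 s⁻¹

k = A·exp(-Ea/(R·T)) = 1e+11·exp(-49000/(8.314·303)) = 1e+11·exp(-19.4511) = 1e+11·3.5687e-09 = 3.57e+02 s⁻¹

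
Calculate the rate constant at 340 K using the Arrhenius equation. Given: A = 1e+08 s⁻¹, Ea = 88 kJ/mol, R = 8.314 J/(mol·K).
3.02e-06 s⁻¹

k = A·exp(-Ea/(R·T)) = 1e+08·exp(-88000/(8.314·340)) = 1e+08·exp(-31.1310) = 1e+08·3.0197e-14 = 3.02e-06 s⁻¹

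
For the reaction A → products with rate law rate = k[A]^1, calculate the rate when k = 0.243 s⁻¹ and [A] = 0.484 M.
0.1176 M/s

rate = k·[A]^1 = 0.243·(0.484)^1 = 0.243·0.484 = 0.1176 M/s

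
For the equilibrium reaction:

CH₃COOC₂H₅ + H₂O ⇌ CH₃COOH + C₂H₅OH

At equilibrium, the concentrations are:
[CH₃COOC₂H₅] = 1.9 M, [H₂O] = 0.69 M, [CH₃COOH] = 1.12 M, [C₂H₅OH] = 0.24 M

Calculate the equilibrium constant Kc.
K_c = 0.2050

Kc = ([CH₃COOH] × [C₂H₅OH]) / ([CH₃COOC₂H₅] × [H₂O])
   = ((1.12)·(0.24)) / ((1.9)·(0.69))
   = 0.2688 / 1.311 = 0.2050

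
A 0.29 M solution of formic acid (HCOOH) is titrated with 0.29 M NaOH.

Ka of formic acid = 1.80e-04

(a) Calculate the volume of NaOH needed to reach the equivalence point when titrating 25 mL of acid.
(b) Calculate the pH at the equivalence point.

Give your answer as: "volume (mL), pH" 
V = 25.0 mL, pH = 8.45

(a) At equivalence: moles acid = moles base.
moles acid = 0.29 × 0.025 = 0.00725 mol; V_NaOH = 0.00725/0.29 = 0.025 L = 25.0 mL.
(b) At equivalence, all acid → conjugate base A⁻ at [A⁻] = 0.00725/0.05 = 0.145 M.
Kb = Kw/Ka = 1.0e-14/1.80e-04 = 5.556e-11; [OH⁻] = √(Kb·[A⁻]) = 2.838e-06; pOH = 5.55; pH = 14 − pOH = 8.45.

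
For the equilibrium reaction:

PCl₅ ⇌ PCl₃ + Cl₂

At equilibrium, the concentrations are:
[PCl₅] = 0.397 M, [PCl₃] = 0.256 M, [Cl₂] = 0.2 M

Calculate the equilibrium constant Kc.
K_c = 0.1290

Kc = ([PCl₃] × [Cl₂]) / ([PCl₅])
   = ((0.256)·(0.2)) / ((0.397))
   = 0.0512 / 0.397 = 0.1290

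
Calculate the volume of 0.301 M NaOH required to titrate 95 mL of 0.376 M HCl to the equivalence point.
V_{base} = 118.7 mL

At equivalence: moles acid = moles base.
moles HCl = 0.376 M × 0.095 L = 0.03572 mol
V_NaOH = 0.03572 mol ÷ 0.301 M = 0.1187 L = 118.7 mL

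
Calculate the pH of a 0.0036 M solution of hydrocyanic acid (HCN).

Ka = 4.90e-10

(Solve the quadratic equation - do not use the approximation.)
pH = 5.88

x² + Ka×x - Ka×C = 0. Using quadratic formula: [H⁺] = 1.3279e-06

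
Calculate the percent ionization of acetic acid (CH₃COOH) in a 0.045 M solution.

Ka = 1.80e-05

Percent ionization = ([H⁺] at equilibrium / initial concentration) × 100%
Percent ionization = 1.98%

Let x = [H⁺]. Ka = x²/(C - x) ⇒ x² + (1.80e-05)x - (1.80e-05)(0.045) = 0. x = 8.9104e-04. Percent = (8.9104e-04/0.045) × 100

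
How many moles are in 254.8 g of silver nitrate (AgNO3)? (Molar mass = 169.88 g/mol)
Moles = 254.8 g ÷ 169.88 g/mol = 1.5 mol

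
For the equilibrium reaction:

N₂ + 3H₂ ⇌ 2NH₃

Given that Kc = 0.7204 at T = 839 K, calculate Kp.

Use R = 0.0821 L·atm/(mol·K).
K_p = 1.52e-04

Δn = (moles gaseous products) − (moles gaseous reactants) = -2
T = 839 K; RT = 0.0821 × 839 = 68.8819
Kp = Kc·(RT)^Δn = 0.7204 × (68.8819)^-2 = 0.7204 × 0.000210761 = 1.52e-04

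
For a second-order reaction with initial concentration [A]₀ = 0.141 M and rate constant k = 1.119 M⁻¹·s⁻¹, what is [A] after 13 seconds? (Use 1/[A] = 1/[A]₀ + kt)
0.0462 M

1/[A] = 1/[A]₀ + k·t = 1/0.141 + (1.119)·(13) = 7.0922 + 14.5470 = 21.6392
[A] = 1/21.6392 = 0.0462 M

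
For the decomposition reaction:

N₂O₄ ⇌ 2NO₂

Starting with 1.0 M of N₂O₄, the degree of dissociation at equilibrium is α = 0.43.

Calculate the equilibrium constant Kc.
K_c = 1.2975

x = α·[A]₀ = 0.43 × 1.0 = 0.43 M dissociated.
At eq: [N₂O₄] = 1.0 − 0.43 = 0.57 M; [NO₂] = 2x = 0.86 M.
Kc = [NO₂]²/[N₂O₄] = (0.86)²/0.57 = 1.298.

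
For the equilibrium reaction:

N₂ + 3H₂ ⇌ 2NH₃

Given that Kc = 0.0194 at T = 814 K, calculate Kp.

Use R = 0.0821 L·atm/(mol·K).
K_p = 4.34e-06

Δn = (moles gaseous products) − (moles gaseous reactants) = -2
T = 814 K; RT = 0.0821 × 814 = 66.8294
Kp = Kc·(RT)^Δn = 0.0194 × (66.8294)^-2 = 0.0194 × 0.000223906 = 4.34e-06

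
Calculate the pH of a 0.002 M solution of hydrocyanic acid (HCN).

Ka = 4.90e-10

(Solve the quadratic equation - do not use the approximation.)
pH = 6.00

x² + Ka×x - Ka×C = 0. Using quadratic formula: [H⁺] = 9.8970e-07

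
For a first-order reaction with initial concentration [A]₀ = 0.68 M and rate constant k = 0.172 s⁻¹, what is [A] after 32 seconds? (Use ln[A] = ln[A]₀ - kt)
0.0028 M

ln[A] = ln[A]₀ - k·t = ln(0.68) - (0.172)·(32) = -0.3857 - 5.5040 = -5.8897
[A] = e^(-5.8897) = 0.0028 M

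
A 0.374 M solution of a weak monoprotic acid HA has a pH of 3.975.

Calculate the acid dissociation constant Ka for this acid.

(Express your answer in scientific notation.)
K_a = 3.00e-08

[H⁺] = 10^(−pH) = 10^(−3.975) = 1.059e-04 M. For HA ⇌ H⁺ + A⁻, Ka = x²/(C − x) = (1.059e-04)²/(0.374 − 1.059e-04) = 3.00e-08.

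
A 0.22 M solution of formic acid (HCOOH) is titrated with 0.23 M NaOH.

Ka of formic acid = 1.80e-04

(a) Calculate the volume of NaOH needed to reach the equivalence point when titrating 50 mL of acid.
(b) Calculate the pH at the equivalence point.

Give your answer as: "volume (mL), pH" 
V = 47.8 mL, pH = 8.40

(a) At equivalence: moles acid = moles base.
moles acid = 0.22 × 0.05 = 0.011 mol; V_NaOH = 0.011/0.23 = 0.04783 L = 47.8 mL.
(b) At equivalence, all acid → conjugate base A⁻ at [A⁻] = 0.011/0.09783 = 0.1124 M.
Kb = Kw/Ka = 1.0e-14/1.80e-04 = 5.556e-11; [OH⁻] = √(Kb·[A⁻]) = 2.499e-06; pOH = 5.60; pH = 14 − pOH = 8.40.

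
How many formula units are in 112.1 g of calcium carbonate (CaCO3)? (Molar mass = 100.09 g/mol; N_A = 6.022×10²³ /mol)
Moles = 112.1 g ÷ 100.09 g/mol = 1.11999 mol
Formula units = 1.11999 mol × 6.022×10²³ /mol = 6.745e+23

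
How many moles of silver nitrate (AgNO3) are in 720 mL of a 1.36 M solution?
Moles = Molarity × Volume (L)
Moles = 1.36 M × 0.72 L = 0.9792 mol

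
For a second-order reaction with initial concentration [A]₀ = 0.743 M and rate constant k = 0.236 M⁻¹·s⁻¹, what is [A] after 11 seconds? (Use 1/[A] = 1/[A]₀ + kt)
0.2537 M

1/[A] = 1/[A]₀ + k·t = 1/0.743 + (0.236)·(11) = 1.3459 + 2.5960 = 3.9419
[A] = 1/3.9419 = 0.2537 M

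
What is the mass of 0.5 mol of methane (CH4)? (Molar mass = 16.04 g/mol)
Mass = 0.5 mol × 16.04 g/mol = 8.02 g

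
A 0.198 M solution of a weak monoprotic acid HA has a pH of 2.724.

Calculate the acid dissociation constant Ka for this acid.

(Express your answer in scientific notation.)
K_a = 1.82e-05

[H⁺] = 10^(−pH) = 10^(−2.724) = 1.888e-03 M. For HA ⇌ H⁺ + A⁻, Ka = x²/(C − x) = (1.888e-03)²/(0.198 − 1.888e-03) = 1.82e-05.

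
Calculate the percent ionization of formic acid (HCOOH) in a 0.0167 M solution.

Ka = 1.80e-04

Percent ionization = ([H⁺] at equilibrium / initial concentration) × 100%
Percent ionization = 9.86%

Let x = [H⁺]. Ka = x²/(C - x) ⇒ x² + (1.80e-04)x - (1.80e-04)(0.0167) = 0. x = 1.6461e-03. Percent = (1.6461e-03/0.0167) × 100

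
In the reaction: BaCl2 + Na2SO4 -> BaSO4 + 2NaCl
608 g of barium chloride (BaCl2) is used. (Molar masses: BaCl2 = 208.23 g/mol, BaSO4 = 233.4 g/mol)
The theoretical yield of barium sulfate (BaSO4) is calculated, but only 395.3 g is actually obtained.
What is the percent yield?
Moles of BaCl2 = 608 g ÷ 208.23 g/mol = 2.91985 mol
Mole ratio: 1 mol BaSO4 / 1 mol BaCl2
Moles of BaSO4 = 2.91985 × (1/1) = 2.91985 mol
Theoretical yield = 2.91985 mol × 233.4 g/mol = 681.49 g
Actual yield = 395.3 g
Percent yield = (395.3 / 681.49) × 100% = 58.0%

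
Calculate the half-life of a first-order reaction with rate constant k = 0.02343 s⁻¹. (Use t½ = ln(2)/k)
29.58 s

t½ = ln(2)/k = 0.6931/0.02343 = 29.58 s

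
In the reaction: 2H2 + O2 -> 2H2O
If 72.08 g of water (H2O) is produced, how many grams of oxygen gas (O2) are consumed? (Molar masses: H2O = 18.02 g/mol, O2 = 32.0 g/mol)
Moles of H2O = 72.08 g ÷ 18.02 g/mol = 4 mol
Mole ratio: 1 mol O2 / 2 mol H2O
Moles of O2 = 4 × (1/2) = 2 mol
Mass of O2 = 2 mol × 32.0 g/mol = 64 g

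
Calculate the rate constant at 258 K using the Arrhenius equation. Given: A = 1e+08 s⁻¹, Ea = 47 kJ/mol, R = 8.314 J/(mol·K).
3.05e-02 s⁻¹

k = A·exp(-Ea/(R·T)) = 1e+08·exp(-47000/(8.314·258)) = 1e+08·exp(-21.9113) = 1e+08·3.0482e-10 = 3.05e-02 s⁻¹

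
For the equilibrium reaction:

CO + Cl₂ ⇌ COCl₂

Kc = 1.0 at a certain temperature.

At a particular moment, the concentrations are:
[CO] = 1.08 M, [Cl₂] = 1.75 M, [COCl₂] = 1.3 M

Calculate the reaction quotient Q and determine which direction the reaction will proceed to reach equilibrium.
Q = 0.688, Q < K, reaction proceeds forward (toward products)

Q = ([COCl₂]) / ([CO] × [Cl₂])
  = ((1.3)) / ((1.08)·(1.75)) = 1.3/1.89 = 0.6878
Since Q = 0.6878 < Kc = 1.0, the reaction proceeds forward (toward products) to reach equilibrium.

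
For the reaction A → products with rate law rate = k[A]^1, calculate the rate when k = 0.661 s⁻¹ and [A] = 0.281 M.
0.1857 M/s

rate = k·[A]^1 = 0.661·(0.281)^1 = 0.661·0.281 = 0.1857 M/s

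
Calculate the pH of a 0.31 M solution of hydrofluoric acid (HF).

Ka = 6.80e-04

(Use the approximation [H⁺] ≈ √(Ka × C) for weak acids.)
pH = 1.84

[H⁺] = √(Ka × C) = √(6.80e-04 × 0.31) = 1.4519e-02. pH = -log(1.4519e-02)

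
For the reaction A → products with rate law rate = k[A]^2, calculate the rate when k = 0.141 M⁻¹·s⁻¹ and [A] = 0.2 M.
0.00564 M/s

rate = k·[A]^2 = 0.141·(0.2)^2 = 0.141·0.04 = 0.00564 M/s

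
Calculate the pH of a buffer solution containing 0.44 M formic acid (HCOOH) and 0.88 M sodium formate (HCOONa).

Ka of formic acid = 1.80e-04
pH = 4.05

pKa = -log(1.80e-04) = 3.74. pH = pKa + log([A⁻]/[HA]) = 3.74 + log(0.88/0.44)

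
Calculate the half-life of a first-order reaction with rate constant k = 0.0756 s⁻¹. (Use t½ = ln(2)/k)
9.17 s

t½ = ln(2)/k = 0.6931/0.0756 = 9.17 s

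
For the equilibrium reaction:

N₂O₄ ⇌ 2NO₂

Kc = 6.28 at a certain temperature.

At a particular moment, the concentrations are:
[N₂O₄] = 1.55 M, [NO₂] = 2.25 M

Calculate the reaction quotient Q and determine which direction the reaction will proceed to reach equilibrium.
Q = 3.266, Q < K, reaction proceeds forward (toward products)

Q = ([NO₂]^2) / ([N₂O₄])
  = ((2.25)^2) / ((1.55)) = 5.0625/1.55 = 3.266
Since Q = 3.266 < Kc = 6.28, the reaction proceeds forward (toward products) to reach equilibrium.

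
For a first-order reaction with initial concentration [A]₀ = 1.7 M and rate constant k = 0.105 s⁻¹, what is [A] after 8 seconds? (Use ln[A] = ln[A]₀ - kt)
0.7339 M

ln[A] = ln[A]₀ - k·t = ln(1.7) - (0.105)·(8) = 0.5306 - 0.8400 = -0.3094
[A] = e^(-0.3094) = 0.7339 M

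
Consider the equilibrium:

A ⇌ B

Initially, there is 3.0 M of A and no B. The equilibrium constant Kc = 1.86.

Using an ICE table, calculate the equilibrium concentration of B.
[B] = 1.951 M

ICE: [A] = 3.0 − x, [B] = x.
Kc = x/(3.0 − x) = 1.86 ⇒ x = 1.86·3.0/(1 + 1.86) = 5.58/2.86 = 1.951.
[B] = x = 1.951 M.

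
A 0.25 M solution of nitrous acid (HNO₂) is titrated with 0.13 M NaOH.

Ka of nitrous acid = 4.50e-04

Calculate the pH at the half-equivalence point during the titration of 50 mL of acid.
pH = pKa = 3.35

At the half-equivalence point, [HA] = [A⁻], so by Henderson–Hasselbalch pH = pKa + log(1) = pKa.
pKa = −log(4.50e-04) = 3.35.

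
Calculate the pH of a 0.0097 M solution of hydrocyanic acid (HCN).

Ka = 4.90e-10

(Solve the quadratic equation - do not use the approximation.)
pH = 5.66

x² + Ka×x - Ka×C = 0. Using quadratic formula: [H⁺] = 2.1799e-06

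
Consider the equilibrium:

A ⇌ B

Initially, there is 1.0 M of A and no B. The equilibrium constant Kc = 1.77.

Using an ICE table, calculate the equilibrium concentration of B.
[B] = 0.639 M

ICE: [A] = 1.0 − x, [B] = x.
Kc = x/(1.0 − x) = 1.77 ⇒ x = 1.77·1.0/(1 + 1.77) = 1.77/2.77 = 0.639.
[B] = x = 0.639 M.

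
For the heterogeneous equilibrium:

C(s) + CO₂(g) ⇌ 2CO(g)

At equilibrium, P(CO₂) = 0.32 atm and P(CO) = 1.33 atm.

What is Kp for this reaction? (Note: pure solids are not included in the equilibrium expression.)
K_p = 5.528

Solid C is excluded.
Kp = P(CO)²/P(CO₂) = (1.33)²/0.32 = 1.769/0.32 = 5.528.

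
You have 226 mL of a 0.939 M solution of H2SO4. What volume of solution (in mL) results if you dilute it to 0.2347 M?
Using M₁V₁ = M₂V₂:
0.939 × 226 = 0.2347 × V₂
V₂ = (0.939 × 226) / 0.2347 = 904.2 mL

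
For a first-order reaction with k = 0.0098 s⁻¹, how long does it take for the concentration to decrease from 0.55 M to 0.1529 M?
130.63 s

From ln[A] = ln[A]₀ - k·t: t = ln([A]₀/[A])/k = ln(0.55/0.1529)/0.0098 = ln(3.5971)/0.0098 = 1.2801/0.0098 = 130.63 s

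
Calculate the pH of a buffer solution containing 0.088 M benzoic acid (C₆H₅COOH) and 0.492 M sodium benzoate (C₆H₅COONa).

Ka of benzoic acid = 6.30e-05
pH = 4.95

pKa = -log(6.30e-05) = 4.20. pH = pKa + log([A⁻]/[HA]) = 4.20 + log(0.492/0.088)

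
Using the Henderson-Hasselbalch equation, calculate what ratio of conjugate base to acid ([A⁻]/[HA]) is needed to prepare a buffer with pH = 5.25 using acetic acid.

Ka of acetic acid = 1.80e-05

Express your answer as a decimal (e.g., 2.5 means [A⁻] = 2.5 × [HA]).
[A⁻]/[HA] = 3.201

pKa = −log(1.80e-05) = 4.7447. pH = pKa + log([A⁻]/[HA]). 5.25 = 4.7447 + log(ratio). log(ratio) = 5.25 − 4.7447 = 0.5053. ratio = 10^(0.5053) = 3.201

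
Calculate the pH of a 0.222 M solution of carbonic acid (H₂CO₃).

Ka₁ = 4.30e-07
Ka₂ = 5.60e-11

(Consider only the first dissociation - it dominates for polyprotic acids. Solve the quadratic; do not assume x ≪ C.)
pH = 3.51

x² + Ka₁·x − Ka₁·C = 0 with Ka₁ = 4.30e-07, C = 0.222.
x = (−Ka₁ + √(Ka₁² + 4·Ka₁·C))/2 = 3.0875e-04 M, so pH = 3.51.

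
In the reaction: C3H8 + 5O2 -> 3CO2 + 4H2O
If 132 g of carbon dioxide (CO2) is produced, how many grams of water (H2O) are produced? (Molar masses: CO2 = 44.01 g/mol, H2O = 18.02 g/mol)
Moles of CO2 = 132 g ÷ 44.01 g/mol = 2.99932 mol
Mole ratio: 4 mol H2O / 3 mol CO2
Moles of H2O = 2.99932 × (4/3) = 3.99909 mol
Mass of H2O = 3.99909 mol × 18.02 g/mol = 72.06 g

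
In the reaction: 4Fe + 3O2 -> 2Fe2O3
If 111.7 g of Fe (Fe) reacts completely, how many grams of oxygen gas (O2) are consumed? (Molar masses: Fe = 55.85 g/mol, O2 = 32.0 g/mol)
Moles of Fe = 111.7 g ÷ 55.85 g/mol = 2 mol
Mole ratio: 3 mol O2 / 4 mol Fe
Moles of O2 = 2 × (3/4) = 1.5 mol
Mass of O2 = 1.5 mol × 32.0 g/mol = 48 g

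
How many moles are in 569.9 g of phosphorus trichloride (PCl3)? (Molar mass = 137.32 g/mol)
Moles = 569.9 g ÷ 137.32 g/mol = 4.15 mol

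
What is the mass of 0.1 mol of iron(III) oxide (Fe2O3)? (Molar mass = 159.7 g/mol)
Mass = 0.1 mol × 159.7 g/mol = 15.97 g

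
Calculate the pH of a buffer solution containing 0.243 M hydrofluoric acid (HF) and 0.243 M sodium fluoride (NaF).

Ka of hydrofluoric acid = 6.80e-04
pH = 3.17

pKa = -log(6.80e-04) = 3.17. pH = pKa + log([A⁻]/[HA]) = 3.17 + log(0.243/0.243)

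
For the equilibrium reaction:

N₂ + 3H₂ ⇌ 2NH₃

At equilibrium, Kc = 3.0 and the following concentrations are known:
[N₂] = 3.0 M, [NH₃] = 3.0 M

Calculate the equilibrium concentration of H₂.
[H₂] = 1.0000 M

Kc = ([NH₃]^2) / ([N₂] × [H₂]^3) = 3.0
[H₂]^3 = (product terms)/(Kc · other reactant terms) = 9 / (3.0 · 3) = 1
[H₂] = (1)^(1/3) = 1.0000 M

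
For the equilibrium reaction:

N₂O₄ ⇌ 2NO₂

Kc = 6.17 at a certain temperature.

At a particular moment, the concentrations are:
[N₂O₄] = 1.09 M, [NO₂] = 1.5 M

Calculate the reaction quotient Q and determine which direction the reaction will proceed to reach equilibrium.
Q = 2.064, Q < K, reaction proceeds forward (toward products)

Q = ([NO₂]^2) / ([N₂O₄])
  = ((1.5)^2) / ((1.09)) = 2.25/1.09 = 2.064
Since Q = 2.064 < Kc = 6.17, the reaction proceeds forward (toward products) to reach equilibrium.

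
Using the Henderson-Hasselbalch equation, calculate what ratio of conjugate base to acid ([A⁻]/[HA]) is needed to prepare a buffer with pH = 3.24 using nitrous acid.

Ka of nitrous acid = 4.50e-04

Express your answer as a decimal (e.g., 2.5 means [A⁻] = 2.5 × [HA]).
[A⁻]/[HA] = 0.782

pKa = −log(4.50e-04) = 3.3468. pH = pKa + log([A⁻]/[HA]). 3.24 = 3.3468 + log(ratio). log(ratio) = 3.24 − 3.3468 = -0.1068. ratio = 10^(-0.1068) = 0.782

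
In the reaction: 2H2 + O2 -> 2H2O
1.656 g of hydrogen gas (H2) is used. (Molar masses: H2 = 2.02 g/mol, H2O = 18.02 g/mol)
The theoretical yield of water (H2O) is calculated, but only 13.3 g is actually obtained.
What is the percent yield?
Moles of H2 = 1.656 g ÷ 2.02 g/mol = 0.819802 mol
Mole ratio: 2 mol H2O / 2 mol H2
Moles of H2O = 0.819802 × (2/2) = 0.819802 mol
Theoretical yield = 0.819802 mol × 18.02 g/mol = 14.773 g
Actual yield = 13.3 g
Percent yield = (13.3 / 14.773) × 100% = 90.0%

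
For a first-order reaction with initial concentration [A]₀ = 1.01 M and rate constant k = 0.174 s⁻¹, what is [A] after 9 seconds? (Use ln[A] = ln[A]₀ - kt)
0.2110 M

ln[A] = ln[A]₀ - k·t = ln(1.01) - (0.174)·(9) = 0.0100 - 1.5660 = -1.5560
[A] = e^(-1.5560) = 0.2110 M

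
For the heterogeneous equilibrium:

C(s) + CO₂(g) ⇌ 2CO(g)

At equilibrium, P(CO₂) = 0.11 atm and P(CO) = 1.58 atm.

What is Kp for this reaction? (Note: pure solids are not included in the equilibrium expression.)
K_p = 22.695

Solid C is excluded.
Kp = P(CO)²/P(CO₂) = (1.58)²/0.11 = 2.496/0.11 = 22.695.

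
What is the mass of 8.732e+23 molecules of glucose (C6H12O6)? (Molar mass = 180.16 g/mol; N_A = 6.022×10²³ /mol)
Moles = 8.732e+23 ÷ 6.022×10²³ = 1.45002 mol
Mass = 1.45002 mol × 180.16 g/mol = 261.2 g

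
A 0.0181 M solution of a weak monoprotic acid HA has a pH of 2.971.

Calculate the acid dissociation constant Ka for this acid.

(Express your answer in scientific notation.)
K_a = 6.71e-05

[H⁺] = 10^(−pH) = 10^(−2.971) = 1.069e-03 M. For HA ⇌ H⁺ + A⁻, Ka = x²/(C − x) = (1.069e-03)²/(0.0181 − 1.069e-03) = 6.71e-05.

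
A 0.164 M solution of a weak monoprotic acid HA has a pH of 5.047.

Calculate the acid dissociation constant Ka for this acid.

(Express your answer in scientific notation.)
K_a = 4.91e-10

[H⁺] = 10^(−pH) = 10^(−5.047) = 8.974e-06 M. For HA ⇌ H⁺ + A⁻, Ka = x²/(C − x) = (8.974e-06)²/(0.164 − 8.974e-06) = 4.91e-10.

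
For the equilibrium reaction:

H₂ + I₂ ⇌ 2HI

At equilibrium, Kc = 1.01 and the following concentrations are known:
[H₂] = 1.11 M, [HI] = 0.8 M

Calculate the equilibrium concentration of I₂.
[I₂] = 0.5709 M

Kc = ([HI]^2) / ([H₂] × [I₂]) = 1.01
[I₂]^1 = (product terms)/(Kc · other reactant terms) = 0.64 / (1.01 · 1.11) = 0.57087
[I₂] = 0.5709 M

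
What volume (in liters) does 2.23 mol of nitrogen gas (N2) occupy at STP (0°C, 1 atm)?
At STP, 1 mol of gas occupies 22.4 L
Volume = 2.23 mol × 22.4 L/mol = 49.95 L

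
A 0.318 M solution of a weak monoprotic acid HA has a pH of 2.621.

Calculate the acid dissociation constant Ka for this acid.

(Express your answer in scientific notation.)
K_a = 1.81e-05

[H⁺] = 10^(−pH) = 10^(−2.621) = 2.393e-03 M. For HA ⇌ H⁺ + A⁻, Ka = x²/(C − x) = (2.393e-03)²/(0.318 − 2.393e-03) = 1.81e-05.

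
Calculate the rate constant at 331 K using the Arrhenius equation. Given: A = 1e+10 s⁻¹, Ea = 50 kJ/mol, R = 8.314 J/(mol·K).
1.29e+02 s⁻¹

k = A·exp(-Ea/(R·T)) = 1e+10·exp(-50000/(8.314·331)) = 1e+10·exp(-18.1690) = 1e+10·1.2861e-08 = 1.29e+02 s⁻¹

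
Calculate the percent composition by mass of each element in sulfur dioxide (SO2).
S: 50.05%, O: 49.95%

Molar mass of SO2 = 64.07 g/mol
% S = (1 × 32.07) / 64.07 × 100% = 32.07 / 64.07 × 100% = 50.05%
% O = (2 × 16.0) / 64.07 × 100% = 32 / 64.07 × 100% = 49.95%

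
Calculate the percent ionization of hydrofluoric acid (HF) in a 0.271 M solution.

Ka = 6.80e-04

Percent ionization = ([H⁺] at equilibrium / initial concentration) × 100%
Percent ionization = 4.89%

Let x = [H⁺]. Ka = x²/(C - x) ⇒ x² + (6.80e-04)x - (6.80e-04)(0.271) = 0. x = 1.3239e-02. Percent = (1.3239e-02/0.271) × 100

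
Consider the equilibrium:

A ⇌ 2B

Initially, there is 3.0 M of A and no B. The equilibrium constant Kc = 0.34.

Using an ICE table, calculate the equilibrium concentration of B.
[B] = 0.929 M

ICE: [A] = 3.0 − x, [B] = 2x.
Kc = (2x)²/(3.0 − x) = 0.34 ⇒ 4x² + 0.34x − 1.02 = 0.
x = (−0.34 + √(0.34² + 4·4·1.02))/(2·4) = (−0.34 + √16.436)/8 = 0.46426.
[B] = 2x = 0.929 M.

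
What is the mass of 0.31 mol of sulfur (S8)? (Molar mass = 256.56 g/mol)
Mass = 0.31 mol × 256.56 g/mol = 79.53 g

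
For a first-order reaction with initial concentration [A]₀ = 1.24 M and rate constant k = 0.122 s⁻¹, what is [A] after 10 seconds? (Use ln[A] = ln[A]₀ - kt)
0.3661 M

ln[A] = ln[A]₀ - k·t = ln(1.24) - (0.122)·(10) = 0.2151 - 1.2200 = -1.0049
[A] = e^(-1.0049) = 0.3661 M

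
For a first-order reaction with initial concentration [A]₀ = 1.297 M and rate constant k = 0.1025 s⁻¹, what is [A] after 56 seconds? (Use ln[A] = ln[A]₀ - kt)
0.0042 M

ln[A] = ln[A]₀ - k·t = ln(1.297) - (0.1025)·(56) = 0.2601 - 5.7400 = -5.4799
[A] = e^(-5.4799) = 0.0042 M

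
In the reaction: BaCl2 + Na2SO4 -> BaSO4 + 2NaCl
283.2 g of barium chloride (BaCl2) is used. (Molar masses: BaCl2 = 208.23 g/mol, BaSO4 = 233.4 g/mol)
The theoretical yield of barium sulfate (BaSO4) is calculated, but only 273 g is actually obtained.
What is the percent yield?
Moles of BaCl2 = 283.2 g ÷ 208.23 g/mol = 1.36003 mol
Mole ratio: 1 mol BaSO4 / 1 mol BaCl2
Moles of BaSO4 = 1.36003 × (1/1) = 1.36003 mol
Theoretical yield = 1.36003 mol × 233.4 g/mol = 317.43 g
Actual yield = 273 g
Percent yield = (273 / 317.43) × 100% = 86.0%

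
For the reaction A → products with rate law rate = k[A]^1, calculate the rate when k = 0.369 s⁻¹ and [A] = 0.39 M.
0.1439 M/s

rate = k·[A]^1 = 0.369·(0.39)^1 = 0.369·0.39 = 0.1439 M/s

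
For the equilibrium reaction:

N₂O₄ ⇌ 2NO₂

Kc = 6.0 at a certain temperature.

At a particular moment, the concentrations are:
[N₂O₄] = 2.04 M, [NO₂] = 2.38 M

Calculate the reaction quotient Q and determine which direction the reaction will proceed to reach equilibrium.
Q = 2.777, Q < K, reaction proceeds forward (toward products)

Q = ([NO₂]^2) / ([N₂O₄])
  = ((2.38)^2) / ((2.04)) = 5.6644/2.04 = 2.777
Since Q = 2.777 < Kc = 6.0, the reaction proceeds forward (toward products) to reach equilibrium.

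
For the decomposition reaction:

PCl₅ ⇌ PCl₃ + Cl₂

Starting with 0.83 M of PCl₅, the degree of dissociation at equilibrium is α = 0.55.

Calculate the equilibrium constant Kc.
K_c = 0.5579

x = α·[A]₀ = 0.55 × 0.83 = 0.4565 M dissociated.
At eq: [PCl₅] = 0.83 − 0.4565 = 0.3735 M; [PCl₃] = [Cl₂] = x = 0.4565 M.
Kc = [PCl₃][Cl₂]/[PCl₅] = (0.4565)²/0.3735 = 0.5579.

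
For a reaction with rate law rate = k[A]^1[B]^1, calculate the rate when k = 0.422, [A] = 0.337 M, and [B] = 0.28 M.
0.03982 M/s

rate = k·[A]^1·[B]^1 = 0.422·(0.337)^1·(0.28)^1 = 0.422·0.337·0.28 = 0.03982 M/s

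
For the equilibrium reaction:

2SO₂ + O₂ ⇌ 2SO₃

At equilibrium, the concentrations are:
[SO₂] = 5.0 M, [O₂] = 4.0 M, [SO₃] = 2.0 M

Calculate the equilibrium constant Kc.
K_c = 0.0400

Kc = ([SO₃]^2) / ([SO₂]^2 × [O₂])
   = ((2.0)^2) / ((5.0)^2·(4.0))
   = 4 / 100 = 0.0400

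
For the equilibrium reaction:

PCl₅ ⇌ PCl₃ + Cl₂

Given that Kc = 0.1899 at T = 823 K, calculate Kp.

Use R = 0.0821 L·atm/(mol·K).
K_p = 12.8312

Δn = (moles gaseous products) − (moles gaseous reactants) = 1
T = 823 K; RT = 0.0821 × 823 = 67.5683
Kp = Kc·(RT)^Δn = 0.1899 × (67.5683)^1 = 0.1899 × 67.5683 = 12.8312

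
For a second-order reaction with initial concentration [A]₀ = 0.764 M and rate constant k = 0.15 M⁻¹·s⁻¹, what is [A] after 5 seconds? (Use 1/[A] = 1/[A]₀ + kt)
0.4857 M

1/[A] = 1/[A]₀ + k·t = 1/0.764 + (0.15)·(5) = 1.3089 + 0.7500 = 2.0589
[A] = 1/2.0589 = 0.4857 M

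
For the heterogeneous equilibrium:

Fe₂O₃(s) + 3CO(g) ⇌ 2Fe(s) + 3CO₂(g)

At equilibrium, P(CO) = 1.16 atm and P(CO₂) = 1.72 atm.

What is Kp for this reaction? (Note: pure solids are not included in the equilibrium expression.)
K_p = 3.260

Solids (Fe₂O₃, Fe) are excluded.
Kp = P(CO₂)³/P(CO)³ = (1.72)³/(1.16)³ = 5.088/1.561 = 3.260.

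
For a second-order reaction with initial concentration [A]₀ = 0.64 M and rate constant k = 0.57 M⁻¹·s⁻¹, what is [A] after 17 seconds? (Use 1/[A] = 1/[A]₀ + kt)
0.0889 M

1/[A] = 1/[A]₀ + k·t = 1/0.64 + (0.57)·(17) = 1.5625 + 9.6900 = 11.2525
[A] = 1/11.2525 = 0.0889 M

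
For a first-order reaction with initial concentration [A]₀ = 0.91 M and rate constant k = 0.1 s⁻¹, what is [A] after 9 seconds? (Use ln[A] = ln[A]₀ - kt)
0.3700 M

ln[A] = ln[A]₀ - k·t = ln(0.91) - (0.1)·(9) = -0.0943 - 0.9000 = -0.9943
[A] = e^(-0.9943) = 0.3700 M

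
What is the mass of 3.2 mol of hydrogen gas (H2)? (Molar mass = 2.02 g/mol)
Mass = 3.2 mol × 2.02 g/mol = 6.464 g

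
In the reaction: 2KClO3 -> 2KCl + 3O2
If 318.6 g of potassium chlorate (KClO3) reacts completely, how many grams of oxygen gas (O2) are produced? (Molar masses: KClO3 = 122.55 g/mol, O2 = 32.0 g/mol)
Moles of KClO3 = 318.6 g ÷ 122.55 g/mol = 2.59976 mol
Mole ratio: 3 mol O2 / 2 mol KClO3
Moles of O2 = 2.59976 × (3/2) = 3.89963 mol
Mass of O2 = 3.89963 mol × 32.0 g/mol = 124.8 g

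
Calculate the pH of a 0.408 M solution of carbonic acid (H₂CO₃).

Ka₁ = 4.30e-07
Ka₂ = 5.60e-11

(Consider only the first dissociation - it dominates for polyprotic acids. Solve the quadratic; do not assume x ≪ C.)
pH = 3.38

x² + Ka₁·x − Ka₁·C = 0 with Ka₁ = 4.30e-07, C = 0.408.
x = (−Ka₁ + √(Ka₁² + 4·Ka₁·C))/2 = 4.1864e-04 M, so pH = 3.38.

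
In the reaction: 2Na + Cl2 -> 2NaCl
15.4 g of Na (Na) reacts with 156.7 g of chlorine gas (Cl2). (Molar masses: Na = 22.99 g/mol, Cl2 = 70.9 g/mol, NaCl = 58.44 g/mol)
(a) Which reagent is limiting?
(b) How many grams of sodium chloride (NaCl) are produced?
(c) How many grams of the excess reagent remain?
(a) Na, (b) 39.15 g, (c) 133 g

Moles of Na = 15.4 g ÷ 22.99 g/mol = 0.669856 mol
Moles of Cl2 = 156.7 g ÷ 70.9 g/mol = 2.21016 mol
Moles ÷ coefficient: Na: 0.669856/2 = 0.3349, Cl2: 2.21016/1 = 2.21
(a) Na has the smaller value, so Na is the limiting reagent.
(b) Moles of NaCl = 0.669856 mol Na × (2/2) = 0.669856 mol; mass = 0.669856 mol × 58.44 g/mol = 39.15 g
(c) Cl2 consumed = 0.669856 × (1/2) = 0.334928 mol; remaining = 2.21016 − 0.334928 = 1.87523 mol; mass = 1.87523 mol × 70.9 g/mol = 133 g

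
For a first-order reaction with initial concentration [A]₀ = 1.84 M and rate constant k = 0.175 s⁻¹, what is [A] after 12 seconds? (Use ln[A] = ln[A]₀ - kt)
0.2253 M

ln[A] = ln[A]₀ - k·t = ln(1.84) - (0.175)·(12) = 0.6098 - 2.1000 = -1.4902
[A] = e^(-1.4902) = 0.2253 M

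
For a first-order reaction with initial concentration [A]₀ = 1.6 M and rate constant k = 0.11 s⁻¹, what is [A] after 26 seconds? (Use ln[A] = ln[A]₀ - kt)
0.0916 M

ln[A] = ln[A]₀ - k·t = ln(1.6) - (0.11)·(26) = 0.4700 - 2.8600 = -2.3900
[A] = e^(-2.3900) = 0.0916 M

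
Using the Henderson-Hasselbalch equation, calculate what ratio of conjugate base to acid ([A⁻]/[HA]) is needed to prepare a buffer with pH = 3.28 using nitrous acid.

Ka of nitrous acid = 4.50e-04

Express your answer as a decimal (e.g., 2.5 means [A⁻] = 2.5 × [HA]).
[A⁻]/[HA] = 0.857

pKa = −log(4.50e-04) = 3.3468. pH = pKa + log([A⁻]/[HA]). 3.28 = 3.3468 + log(ratio). log(ratio) = 3.28 − 3.3468 = -0.0668. ratio = 10^(-0.0668) = 0.857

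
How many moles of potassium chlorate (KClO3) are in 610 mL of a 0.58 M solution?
Moles = Molarity × Volume (L)
Moles = 0.58 M × 0.61 L = 0.3538 mol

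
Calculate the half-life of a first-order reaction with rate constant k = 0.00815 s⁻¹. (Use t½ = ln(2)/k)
85.05 s

t½ = ln(2)/k = 0.6931/0.00815 = 85.05 s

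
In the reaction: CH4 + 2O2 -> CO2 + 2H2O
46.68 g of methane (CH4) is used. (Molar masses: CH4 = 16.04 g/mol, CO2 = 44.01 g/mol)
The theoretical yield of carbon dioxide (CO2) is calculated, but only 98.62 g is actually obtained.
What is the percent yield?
Moles of CH4 = 46.68 g ÷ 16.04 g/mol = 2.91022 mol
Mole ratio: 1 mol CO2 / 1 mol CH4
Moles of CO2 = 2.91022 × (1/1) = 2.91022 mol
Theoretical yield = 2.91022 mol × 44.01 g/mol = 128.08 g
Actual yield = 98.62 g
Percent yield = (98.62 / 128.08) × 100% = 77.0%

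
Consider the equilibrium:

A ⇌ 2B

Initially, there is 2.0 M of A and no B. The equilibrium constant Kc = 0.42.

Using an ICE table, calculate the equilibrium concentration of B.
[B] = 0.818 M

ICE: [A] = 2.0 − x, [B] = 2x.
Kc = (2x)²/(2.0 − x) = 0.42 ⇒ 4x² + 0.42x − 0.84 = 0.
x = (−0.42 + √(0.42² + 4·4·0.84))/(2·4) = (−0.42 + √13.616)/8 = 0.40876.
[B] = 2x = 0.818 M.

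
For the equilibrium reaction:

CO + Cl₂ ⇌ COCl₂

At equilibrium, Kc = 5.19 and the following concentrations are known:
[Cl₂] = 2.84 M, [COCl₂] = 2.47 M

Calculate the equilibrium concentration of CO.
[CO] = 0.1676 M

Kc = ([COCl₂]) / ([CO] × [Cl₂]) = 5.19
[CO]^1 = (product terms)/(Kc · other reactant terms) = 2.47 / (5.19 · 2.84) = 0.16758
[CO] = 0.1676 M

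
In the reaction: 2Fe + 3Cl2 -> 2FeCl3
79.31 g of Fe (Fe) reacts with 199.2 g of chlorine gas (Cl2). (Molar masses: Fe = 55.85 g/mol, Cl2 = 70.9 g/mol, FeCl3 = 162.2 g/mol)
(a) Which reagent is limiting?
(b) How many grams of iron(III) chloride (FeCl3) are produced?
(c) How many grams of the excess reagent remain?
(a) Fe, (b) 230.3 g, (c) 48.18 g

Moles of Fe = 79.31 g ÷ 55.85 g/mol = 1.42005 mol
Moles of Cl2 = 199.2 g ÷ 70.9 g/mol = 2.80959 mol
Moles ÷ coefficient: Fe: 1.42005/2 = 0.71, Cl2: 2.80959/3 = 0.9365
(a) Fe has the smaller value, so Fe is the limiting reagent.
(b) Moles of FeCl3 = 1.42005 mol Fe × (2/2) = 1.42005 mol; mass = 1.42005 mol × 162.2 g/mol = 230.3 g
(c) Cl2 consumed = 1.42005 × (3/2) = 2.13008 mol; remaining = 2.80959 − 2.13008 = 0.67951 mol; mass = 0.67951 mol × 70.9 g/mol = 48.18 g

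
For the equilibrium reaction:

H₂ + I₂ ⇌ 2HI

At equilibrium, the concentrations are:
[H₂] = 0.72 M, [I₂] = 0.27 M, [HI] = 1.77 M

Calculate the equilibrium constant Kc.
K_c = 16.1157

Kc = ([HI]^2) / ([H₂] × [I₂])
   = ((1.77)^2) / ((0.72)·(0.27))
   = 3.1329 / 0.1944 = 16.1157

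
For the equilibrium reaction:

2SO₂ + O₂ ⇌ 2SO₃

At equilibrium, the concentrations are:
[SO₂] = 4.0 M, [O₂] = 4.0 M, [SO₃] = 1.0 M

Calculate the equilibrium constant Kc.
K_c = 0.0156

Kc = ([SO₃]^2) / ([SO₂]^2 × [O₂])
   = ((1.0)^2) / ((4.0)^2·(4.0))
   = 1 / 64 = 0.0156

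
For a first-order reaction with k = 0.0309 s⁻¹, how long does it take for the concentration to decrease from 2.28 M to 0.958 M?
28.06 s

From ln[A] = ln[A]₀ - k·t: t = ln([A]₀/[A])/k = ln(2.28/0.958)/0.0309 = ln(2.3800)/0.0309 = 0.8671/0.0309 = 28.06 s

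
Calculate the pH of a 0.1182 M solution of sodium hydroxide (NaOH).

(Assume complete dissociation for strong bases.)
pH = 13.07

[OH⁻] = 0.1182 M for strong base. pOH = -log[OH⁻] = 0.93, pH = 14 - pOH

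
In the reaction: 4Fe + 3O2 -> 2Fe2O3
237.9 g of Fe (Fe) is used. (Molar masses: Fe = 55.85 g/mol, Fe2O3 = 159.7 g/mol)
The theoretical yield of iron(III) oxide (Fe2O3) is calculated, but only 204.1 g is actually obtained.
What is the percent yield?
Moles of Fe = 237.9 g ÷ 55.85 g/mol = 4.25962 mol
Mole ratio: 2 mol Fe2O3 / 4 mol Fe
Moles of Fe2O3 = 4.25962 × (2/4) = 2.12981 mol
Theoretical yield = 2.12981 mol × 159.7 g/mol = 340.13 g
Actual yield = 204.1 g
Percent yield = (204.1 / 340.13) × 100% = 60.0%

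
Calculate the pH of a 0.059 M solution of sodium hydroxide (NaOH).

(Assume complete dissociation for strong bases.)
pH = 12.77

[OH⁻] = 0.059 M for strong base. pOH = -log[OH⁻] = 1.23, pH = 14 - pOH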